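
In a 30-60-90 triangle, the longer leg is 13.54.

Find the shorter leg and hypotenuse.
In a 30-60-90 triangle, sides are in ratio 1 : √3 : 2.
Long leg = short leg·√3  →  short leg = 13.54/√3 = 7.817
Hypotenuse = 2·(short leg) = 2·13.54/√3 = 15.63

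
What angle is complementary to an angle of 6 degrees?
Complementary angles sum to 90 degrees.
Other angle = 90 - 6
Other angle = 84 degrees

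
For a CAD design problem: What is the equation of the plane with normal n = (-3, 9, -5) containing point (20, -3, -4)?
d = n·P = (-3)(20) + (9)(-3) + (-5)(-4) = -67
Plane: -3x + 9y - 5z = -67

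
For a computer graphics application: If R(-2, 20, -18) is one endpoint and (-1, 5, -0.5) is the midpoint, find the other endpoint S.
S = (2×(-1) - (-2), 2×5 - 20, 2×(-0.5) - (-18)) = (0, -10, 17)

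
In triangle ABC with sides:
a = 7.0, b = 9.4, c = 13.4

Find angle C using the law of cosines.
cos(C) = (a² + b² - c²)/(2ab)
cos(C) = (7.0² + 9.4² - 13.4²)/(2·7.0·9.4) = -42.2/131.6 = -0.320669
C = arccos(-0.320669) = 108.7°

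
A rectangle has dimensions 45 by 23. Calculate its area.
Area = length * width
Area = 45 * 23
Area = 1035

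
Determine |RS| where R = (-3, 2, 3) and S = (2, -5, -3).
d = √[(5)² + (-7)² + (-6)²] = √110 = 10.49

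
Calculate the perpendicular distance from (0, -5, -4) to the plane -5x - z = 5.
d = |(-5)(0) + 0(-5) + (-1)(-4) - (5)| / √((-5)² + 0² + (-1)²) = 1/√26 = 0.1961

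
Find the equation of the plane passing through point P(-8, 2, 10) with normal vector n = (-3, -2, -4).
d = n·P = (-3)(-8) + (-2)(2) + (-4)(10) = -20
Plane: -3x - 2y - 4z = -20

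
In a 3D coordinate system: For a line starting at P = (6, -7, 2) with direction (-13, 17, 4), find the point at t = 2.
P(2) = (6 + (-13)(2), -7 + 17(2), 2 + 4(2)) = (-20, 27, 10)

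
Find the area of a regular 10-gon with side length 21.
For a regular 10-gon with side length s = 21:
Apothem a = s / (2*tan(pi/10)) = 21 / (2*tan(pi/10)) ≈ 32.3157
Perimeter P = 10 * 21 = 210
Area = (1/2) * P * a = (1/2) * 210 * 32.3157 = 3393.15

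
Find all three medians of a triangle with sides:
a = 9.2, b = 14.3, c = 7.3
Using m_x = ½√(2y² + 2z² - x²):
m_a = ½√(2·14.3² + 2·7.3² - 9.2²) = ½√430.92 = 10.38
m_b = ½√(2·9.2² + 2·7.3² - 14.3²) = ½√71.37 = 4.224
m_c = ½√(2·9.2² + 2·14.3² - 7.3²) = ½√524.97 = 11.46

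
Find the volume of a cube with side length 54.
Volume = s³
Volume = 54³
Volume = 157464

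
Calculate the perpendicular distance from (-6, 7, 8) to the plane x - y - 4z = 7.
d = |1(-6) + (-1)(7) + (-4)(8) - (7)| / √(1² + (-1)² + (-4)²) = 52/√18 = 12.26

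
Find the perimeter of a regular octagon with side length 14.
Perimeter = number of sides * side length
Perimeter = 8 * 14
Perimeter = 112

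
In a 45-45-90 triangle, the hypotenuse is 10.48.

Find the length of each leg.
In a 45-45-90 triangle, hypotenuse = leg·√2  →  leg = hypotenuse/√2
leg = 10.48/√2 = 7.41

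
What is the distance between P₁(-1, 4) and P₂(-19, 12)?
Using the distance formula: d = sqrt((x₂-x₁)² + (y₂-y₁)²)
dx = (-19) - (-1) = -18
dy = 12 - 4 = 8
d = sqrt((-18)² + 8²) = sqrt(324 + 64) = sqrt(388) = 19.70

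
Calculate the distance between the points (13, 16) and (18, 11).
Using the distance formula: d = sqrt((x₂-x₁)² + (y₂-y₁)²)
dx = 18 - 13 = 5
dy = 11 - 16 = -5
d = sqrt(5² + (-5)²) = sqrt(25 + 25) = sqrt(50) = 7.07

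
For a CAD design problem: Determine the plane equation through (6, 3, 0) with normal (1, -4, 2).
d = n·P = (1)(6) + (-4)(3) + (2)(0) = -6
Plane: x - 4y + 2z = -6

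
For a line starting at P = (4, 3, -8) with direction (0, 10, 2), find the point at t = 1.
P(1) = (4 + 0(1), 3 + 10(1), -8 + 2(1)) = (4, 13, -6)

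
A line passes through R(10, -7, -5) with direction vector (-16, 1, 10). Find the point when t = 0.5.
P(0.5) = (10 + (-16)(0.5), -7 + 1(0.5), -5 + 10(0.5)) = (2, -6.5, 0)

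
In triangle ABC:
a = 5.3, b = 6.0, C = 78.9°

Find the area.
Using A = ½ab·sin(C):
A = ½·5.3·6.0·sin(78.9°) = ½·31.8·0.981293 = 15.6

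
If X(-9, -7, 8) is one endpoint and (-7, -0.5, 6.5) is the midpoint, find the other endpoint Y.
Y = (2×(-7) - (-9), 2×(-0.5) - (-7), 2×6.5 - 8) = (-5, 6, 5)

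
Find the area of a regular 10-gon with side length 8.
For a regular 10-gon with side length s = 8:
Apothem a = s / (2*tan(pi/10)) = 8 / (2*tan(pi/10)) ≈ 12.3107
Perimeter P = 10 * 8 = 80
Area = (1/2) * P * a = (1/2) * 80 * 12.3107 = 492.43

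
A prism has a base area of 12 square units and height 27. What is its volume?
Volume = base area * height
Volume = 12 * 27
Volume = 324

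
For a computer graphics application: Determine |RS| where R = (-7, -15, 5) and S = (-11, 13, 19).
d = √[(-4)² + (28)² + (14)²] = √996 = 31.56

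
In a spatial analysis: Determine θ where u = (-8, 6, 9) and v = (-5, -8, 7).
u·v = 55, |u|² = 181, |v|² = 138
cos θ = 55/√24978 ≈ 0.348
θ ≈ 69.63°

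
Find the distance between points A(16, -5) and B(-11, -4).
Using the distance formula: d = sqrt((x₂-x₁)² + (y₂-y₁)²)
dx = (-11) - 16 = -27
dy = (-4) - (-5) = 1
d = sqrt((-27)² + 1²) = sqrt(729 + 1) = sqrt(730) = 27.02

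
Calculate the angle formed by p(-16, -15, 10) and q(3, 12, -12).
p·q = -348, |p|² = 581, |q|² = 297
cos θ = -348/√172557 ≈ -0.8377
θ ≈ 146.9°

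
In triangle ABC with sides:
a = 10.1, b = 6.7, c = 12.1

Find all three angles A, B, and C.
By the law of cosines:
cos(A) = (b² + c² - a²)/(2bc) = 0.550697  →  A = 56.59°
cos(B) = (a² + c² - b²)/(2ac) = 0.832706  →  B = 33.62°
cos(C) = (a² + b² - c²)/(2ab) = 0.003621  →  C = 89.79°
Check: A + B + C = 180.0° ✓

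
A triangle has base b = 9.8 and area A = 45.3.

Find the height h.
A = ½bh  →  h = 2A/b
h = 2·45.3/9.8 = 9.245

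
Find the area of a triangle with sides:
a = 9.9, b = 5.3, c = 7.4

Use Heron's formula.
s = (a+b+c)/2 = (9.9+5.3+7.4)/2 = 11.3
A = √(s(s-a)(s-b)(s-c)) = √(11.3·1.4·6·3.9)
A = √370.188 = 19.24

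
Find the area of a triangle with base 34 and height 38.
Area = (1/2) * base * height
Area = (1/2) * 34 * 38
Area = 646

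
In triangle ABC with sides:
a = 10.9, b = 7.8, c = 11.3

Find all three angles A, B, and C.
By the law of cosines:
cos(A) = (b² + c² - a²)/(2bc) = 0.395507  →  A = 66.7°
cos(B) = (a² + c² - b²)/(2ac) = 0.753674  →  B = 41.09°
cos(C) = (a² + b² - c²)/(2ab) = 0.305575  →  C = 72.21°
Check: A + B + C = 180.0° ✓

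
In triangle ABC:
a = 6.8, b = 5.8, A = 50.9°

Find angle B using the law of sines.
sin(B)/b = sin(A)/a
sin(B) = b·sin(A)/a = 5.8·sin(50.9°)/6.8 = 0.661922
B = arcsin(0.661922) = 41.45°  (b ≤ a, so B ≤ A and the acute solution is unique)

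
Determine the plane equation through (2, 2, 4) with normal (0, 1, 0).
d = n·P = (0)(2) + (1)(2) + (0)(4) = 2
Plane: y = 2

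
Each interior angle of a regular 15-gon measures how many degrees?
Interior angle of a regular n-gon = (n-2)*180/n
Interior angle = (15-2)*180/15
Interior angle = 13*180/15
Interior angle = 2340/15
Interior angle = 156 degrees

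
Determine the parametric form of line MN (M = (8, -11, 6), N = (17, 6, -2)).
Direction vector d = N - M = (9, 17, -8)
x = 8 + 9t, y = -11 + 17t, z = 6 - 8t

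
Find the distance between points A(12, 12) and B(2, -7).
Using the distance formula: d = sqrt((x₂-x₁)² + (y₂-y₁)²)
dx = 2 - 12 = -10
dy = (-7) - 12 = -19
d = sqrt((-10)² + (-19)²) = sqrt(100 + 361) = sqrt(461) = 21.47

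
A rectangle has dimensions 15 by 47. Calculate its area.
Area = length * width
Area = 15 * 47
Area = 705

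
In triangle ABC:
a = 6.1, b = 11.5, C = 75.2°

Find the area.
Using A = ½ab·sin(C):
A = ½·6.1·11.5·sin(75.2°) = ½·70.15·0.966823 = 33.91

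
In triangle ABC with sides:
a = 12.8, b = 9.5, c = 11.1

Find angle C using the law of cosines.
cos(C) = (a² + b² - c²)/(2ab)
cos(C) = (12.8² + 9.5² - 11.1²)/(2·12.8·9.5) = 130.88/243.2 = 0.538158
C = arccos(0.538158) = 57.44°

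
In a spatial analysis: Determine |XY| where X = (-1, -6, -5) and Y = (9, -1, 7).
d = √[(10)² + (5)² + (12)²] = √269 = 16.4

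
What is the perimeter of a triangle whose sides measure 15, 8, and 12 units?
Perimeter = sum of all sides
Perimeter = 15 + 8 + 12
Perimeter = 35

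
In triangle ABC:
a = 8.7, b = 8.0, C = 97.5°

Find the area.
Using A = ½ab·sin(C):
A = ½·8.7·8.0·sin(97.5°) = ½·69.6·0.991445 = 34.5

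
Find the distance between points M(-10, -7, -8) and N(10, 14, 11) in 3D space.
d = √[(20)² + (21)² + (19)²] = √1202 = 34.67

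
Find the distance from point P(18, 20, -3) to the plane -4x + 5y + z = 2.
d = |(-4)(18) + 5(20) + 1(-3) - (2)| / √((-4)² + 5² + 1²) = 23/√42 = 3.549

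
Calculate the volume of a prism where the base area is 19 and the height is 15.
Volume = base area * height
Volume = 19 * 15
Volume = 285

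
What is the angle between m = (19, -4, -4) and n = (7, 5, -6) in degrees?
m·n = 137, |m|² = 393, |n|² = 110
cos θ = 137/√43230 ≈ 0.6589
θ ≈ 48.78°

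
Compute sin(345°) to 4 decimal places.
sin(345 degrees) = -0.2588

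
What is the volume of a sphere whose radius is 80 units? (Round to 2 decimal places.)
Volume = (4/3) * pi * r³
Volume = (4/3) * pi * 80³
Volume = (4/3) * pi * 512000
Volume = 2144660.58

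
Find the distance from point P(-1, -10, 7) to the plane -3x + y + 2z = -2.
d = |(-3)(-1) + 1(-10) + 2(7) - (-2)| / √((-3)² + 1² + 2²) = 9/√14 = 2.405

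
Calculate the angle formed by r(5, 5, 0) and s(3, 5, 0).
r·s = 40, |r|² = 50, |s|² = 34
cos θ = 40/√1700 ≈ 0.9701
θ ≈ 14.04°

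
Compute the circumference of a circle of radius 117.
Circumference = 2 * pi * r
Circumference = 2 * pi * 117
Circumference = 735.13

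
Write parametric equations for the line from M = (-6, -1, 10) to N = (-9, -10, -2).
Direction vector d = N - M = (-3, -9, -12)
x = -6 - 3t, y = -1 - 9t, z = 10 - 12t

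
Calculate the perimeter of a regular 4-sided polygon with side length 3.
Perimeter = number of sides * side length
Perimeter = 4 * 3
Perimeter = 12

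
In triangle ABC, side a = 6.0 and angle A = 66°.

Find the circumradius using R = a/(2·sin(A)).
R = a/(2·sin(A)) = 6.0/(2·sin(66°))
R = 6.0/(2·0.913545) = 6.0/1.827091 = 3.284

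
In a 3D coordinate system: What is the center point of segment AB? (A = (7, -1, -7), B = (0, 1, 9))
Midpoint = ((7+0)/2, (-1+1)/2, (-7+9)/2) = (3.5, 0, 1)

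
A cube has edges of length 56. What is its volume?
Volume = s³
Volume = 56³
Volume = 175616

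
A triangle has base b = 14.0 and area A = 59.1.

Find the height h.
A = ½bh  →  h = 2A/b
h = 2·59.1/14.0 = 8.443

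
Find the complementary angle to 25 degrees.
Complementary angles sum to 90 degrees.
Other angle = 90 - 25
Other angle = 65 degrees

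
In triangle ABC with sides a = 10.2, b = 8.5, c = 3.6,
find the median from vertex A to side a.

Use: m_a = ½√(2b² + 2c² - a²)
m_a = ½√(2·8.5² + 2·3.6² - 10.2²)
m_a = ½√(144.5 + 25.92 - 104.04) = ½√66.38 = 4.074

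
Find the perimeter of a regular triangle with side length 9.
Perimeter = number of sides * side length
Perimeter = 3 * 9
Perimeter = 27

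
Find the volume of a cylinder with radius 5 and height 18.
Volume = pi * r² * h
Volume = pi * 5² * 18
Volume = pi * 25 * 18
Volume = pi * 450
Volume = 1413.72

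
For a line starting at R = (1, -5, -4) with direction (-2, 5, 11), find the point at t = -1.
P(-1) = (1 + (-2)(-1), -5 + 5(-1), -4 + 11(-1)) = (3, -10, -15)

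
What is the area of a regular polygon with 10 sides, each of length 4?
For a regular 10-gon with side length s = 4:
Apothem a = s / (2*tan(pi/10)) = 4 / (2*tan(pi/10)) ≈ 6.1554
Perimeter P = 10 * 4 = 40
Area = (1/2) * P * a = (1/2) * 40 * 6.1554 = 123.11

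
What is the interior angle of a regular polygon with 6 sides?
Interior angle of a regular n-gon = (n-2)*180/n
Interior angle = (6-2)*180/6
Interior angle = 4*180/6
Interior angle = 720/6
Interior angle = 120 degrees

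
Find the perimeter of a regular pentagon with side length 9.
Perimeter = number of sides * side length
Perimeter = 5 * 9
Perimeter = 45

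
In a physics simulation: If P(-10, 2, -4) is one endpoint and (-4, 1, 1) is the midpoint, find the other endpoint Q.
Q = (2×(-4) - (-10), 2×1 - 2, 2×1 - (-4)) = (2, 0, 6)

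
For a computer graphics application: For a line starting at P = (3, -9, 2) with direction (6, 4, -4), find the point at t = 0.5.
P(0.5) = (3 + 6(0.5), -9 + 4(0.5), 2 + (-4)(0.5)) = (6, -7, 0)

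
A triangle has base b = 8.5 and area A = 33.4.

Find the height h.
A = ½bh  →  h = 2A/b
h = 2·33.4/8.5 = 7.859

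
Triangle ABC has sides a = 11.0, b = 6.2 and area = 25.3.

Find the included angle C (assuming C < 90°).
Area = ½ab·sin(C)  →  sin(C) = 2·Area/(ab)
sin(C) = 2·25.3/(11.0·6.2) = 0.741935
C = arcsin(0.741935) = 47.9°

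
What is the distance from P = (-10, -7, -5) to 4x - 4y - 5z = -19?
d = |4(-10) + (-4)(-7) + (-5)(-5) - (-19)| / √(4² + (-4)² + (-5)²) = 32/√57 = 4.239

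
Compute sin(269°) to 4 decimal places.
sin(269 degrees) = -0.9998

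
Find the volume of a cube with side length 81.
Volume = s³
Volume = 81³
Volume = 531441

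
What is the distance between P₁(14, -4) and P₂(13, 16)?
Using the distance formula: d = sqrt((x₂-x₁)² + (y₂-y₁)²)
dx = 13 - 14 = -1
dy = 16 - (-4) = 20
d = sqrt((-1)² + 20²) = sqrt(1 + 400) = sqrt(401) = 20.02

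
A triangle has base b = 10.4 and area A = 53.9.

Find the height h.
A = ½bh  →  h = 2A/b
h = 2·53.9/10.4 = 10.37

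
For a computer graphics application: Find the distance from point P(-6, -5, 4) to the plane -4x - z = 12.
d = |(-4)(-6) + 0(-5) + (-1)(4) - (12)| / √((-4)² + 0² + (-1)²) = 8/√17 = 1.94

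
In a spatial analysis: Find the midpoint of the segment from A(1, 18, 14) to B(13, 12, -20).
Midpoint = ((1+13)/2, (18+12)/2, (14-20)/2) = (7, 15, -3)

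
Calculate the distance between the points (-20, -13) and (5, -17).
Using the distance formula: d = sqrt((x₂-x₁)² + (y₂-y₁)²)
dx = 5 - (-20) = 25
dy = (-17) - (-13) = -4
d = sqrt(25² + (-4)²) = sqrt(625 + 16) = sqrt(641) = 25.32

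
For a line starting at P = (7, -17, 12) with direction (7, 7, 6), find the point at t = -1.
P(-1) = (7 + 7(-1), -17 + 7(-1), 12 + 6(-1)) = (0, -24, 6)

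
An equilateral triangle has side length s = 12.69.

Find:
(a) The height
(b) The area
(a) Height h = s·√3/2 = 12.69·√3/2 = 10.99
(b) Area = (√3/4)·s² = (√3/4)·12.69² = (√3/4)·161.036 = 69.73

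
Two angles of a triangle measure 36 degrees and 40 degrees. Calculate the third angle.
Sum of angles in a triangle = 180 degrees
Third angle = 180 - 36 - 40
Third angle = 104 degrees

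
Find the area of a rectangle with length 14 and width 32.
Area = length * width
Area = 14 * 32
Area = 448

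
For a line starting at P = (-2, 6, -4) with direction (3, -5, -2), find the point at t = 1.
P(1) = (-2 + 3(1), 6 + (-5)(1), -4 + (-2)(1)) = (1, 1, -6)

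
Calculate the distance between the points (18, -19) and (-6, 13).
Using the distance formula: d = sqrt((x₂-x₁)² + (y₂-y₁)²)
dx = (-6) - 18 = -24
dy = 13 - (-19) = 32
d = sqrt((-24)² + 32²) = sqrt(576 + 1024) = sqrt(1600) = 40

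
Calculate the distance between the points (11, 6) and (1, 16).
Using the distance formula: d = sqrt((x₂-x₁)² + (y₂-y₁)²)
dx = 1 - 11 = -10
dy = 16 - 6 = 10
d = sqrt((-10)² + 10²) = sqrt(100 + 100) = sqrt(200) = 14.14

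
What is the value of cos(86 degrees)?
cos(86 degrees) = 0.0698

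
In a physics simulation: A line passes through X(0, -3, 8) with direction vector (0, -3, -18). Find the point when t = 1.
P(1) = (0 + 0(1), -3 + (-3)(1), 8 + (-18)(1)) = (0, -6, -10)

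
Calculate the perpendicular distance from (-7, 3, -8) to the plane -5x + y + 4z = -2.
d = |(-5)(-7) + 1(3) + 4(-8) - (-2)| / √((-5)² + 1² + 4²) = 8/√42 = 1.234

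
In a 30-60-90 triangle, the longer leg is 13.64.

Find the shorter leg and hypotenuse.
In a 30-60-90 triangle, sides are in ratio 1 : √3 : 2.
Long leg = short leg·√3  →  short leg = 13.64/√3 = 7.875
Hypotenuse = 2·(short leg) = 2·13.64/√3 = 15.75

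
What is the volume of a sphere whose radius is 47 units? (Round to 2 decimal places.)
Volume = (4/3) * pi * r³
Volume = (4/3) * pi * 47³
Volume = (4/3) * pi * 103823
Volume = 434892.77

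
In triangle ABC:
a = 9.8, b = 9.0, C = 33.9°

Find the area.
Using A = ½ab·sin(C):
A = ½·9.8·9.0·sin(33.9°) = ½·88.2·0.557745 = 24.6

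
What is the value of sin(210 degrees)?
sin(210 degrees) = -0.5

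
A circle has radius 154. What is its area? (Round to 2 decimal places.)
Area = pi * r²
Area = pi * 154²
Area = pi * 23716
Area = 74506.01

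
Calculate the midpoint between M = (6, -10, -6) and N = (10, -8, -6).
Midpoint = ((6+10)/2, (-10-8)/2, (-6-6)/2) = (8, -9, -6)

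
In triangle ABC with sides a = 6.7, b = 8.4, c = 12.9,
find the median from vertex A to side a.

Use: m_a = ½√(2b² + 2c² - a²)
m_a = ½√(2·8.4² + 2·12.9² - 6.7²)
m_a = ½√(141.12 + 332.82 - 44.89) = ½√429.05 = 10.36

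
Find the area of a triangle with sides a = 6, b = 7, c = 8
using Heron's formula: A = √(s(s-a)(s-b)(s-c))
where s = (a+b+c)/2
s = (6+7+8)/2 = 10.5
A = √(10.5·4.5·3.5·2.5) = √413.4375 = 20.33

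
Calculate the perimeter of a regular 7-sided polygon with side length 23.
Perimeter = number of sides * side length
Perimeter = 7 * 23
Perimeter = 161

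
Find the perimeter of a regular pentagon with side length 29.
Perimeter = number of sides * side length
Perimeter = 5 * 29
Perimeter = 145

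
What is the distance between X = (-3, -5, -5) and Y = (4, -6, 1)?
d = √[(7)² + (-1)² + (6)²] = √86 = 9.274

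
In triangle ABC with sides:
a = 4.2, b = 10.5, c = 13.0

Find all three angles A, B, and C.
By the law of cosines:
cos(A) = (b² + c² - a²)/(2bc) = 0.958278  →  A = 16.61°
cos(B) = (a² + c² - b²)/(2ac) = 0.699542  →  B = 45.61°
cos(C) = (a² + b² - c²)/(2ab) = -0.466100  →  C = 117.8°
Check: A + B + C = 180.0° ✓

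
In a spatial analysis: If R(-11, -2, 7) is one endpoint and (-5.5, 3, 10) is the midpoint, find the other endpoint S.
S = (2×(-5.5) - (-11), 2×3 - (-2), 2×10 - 7) = (0, 8, 13)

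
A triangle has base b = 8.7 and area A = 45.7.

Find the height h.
A = ½bh  →  h = 2A/b
h = 2·45.7/8.7 = 10.51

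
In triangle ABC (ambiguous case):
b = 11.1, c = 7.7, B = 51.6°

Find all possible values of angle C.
sin(C)/c = sin(B)/b  →  sin(C) = c·sin(B)/b = 7.7·sin(51.6°)/11.1 = 0.543643
C₁ = arcsin(0.543643) = 32.93°,  C₂ = 180° - C₁ = 147.07°
Check C₂: A = 180° - 51.6° - 147.07° = -18.67° ≤ 0, rejected
C = 32.93° (one solution)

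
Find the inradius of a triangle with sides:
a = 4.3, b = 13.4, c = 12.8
s = (a+b+c)/2 = (4.3+13.4+12.8)/2 = 15.25
Area = √(s(s-a)(s-b)(s-c)) = √(15.25·10.95·1.85·2.45) = 27.5113
r = Area/s = 27.5113/15.25 = 1.804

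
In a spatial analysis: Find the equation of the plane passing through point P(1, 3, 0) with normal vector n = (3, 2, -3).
d = n·P = (3)(1) + (2)(3) + (-3)(0) = 9
Plane: 3x + 2y - 3z = 9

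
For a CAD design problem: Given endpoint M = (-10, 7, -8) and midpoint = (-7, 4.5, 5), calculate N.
N = (2×(-7) - (-10), 2×4.5 - 7, 2×5 - (-8)) = (-4, 2, 18)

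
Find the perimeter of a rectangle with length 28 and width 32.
Perimeter = 2 * (length + width)
Perimeter = 2 * (28 + 32)
Perimeter = 2 * 60
Perimeter = 120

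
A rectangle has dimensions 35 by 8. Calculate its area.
Area = length * width
Area = 35 * 8
Area = 280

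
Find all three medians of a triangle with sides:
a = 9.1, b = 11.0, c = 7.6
Using m_x = ½√(2y² + 2z² - x²):
m_a = ½√(2·11.0² + 2·7.6² - 9.1²) = ½√274.71 = 8.287
m_b = ½√(2·9.1² + 2·7.6² - 11.0²) = ½√160.14 = 6.327
m_c = ½√(2·9.1² + 2·11.0² - 7.6²) = ½√349.86 = 9.352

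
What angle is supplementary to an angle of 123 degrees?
Supplementary angles sum to 180 degrees.
Other angle = 180 - 123
Other angle = 57 degrees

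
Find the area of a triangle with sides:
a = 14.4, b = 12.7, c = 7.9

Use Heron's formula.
s = (a+b+c)/2 = (14.4+12.7+7.9)/2 = 17.5
A = √(s(s-a)(s-b)(s-c)) = √(17.5·3.1·4.8·9.6)
A = √2499.84 = 50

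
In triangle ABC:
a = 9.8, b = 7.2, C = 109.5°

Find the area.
Using A = ½ab·sin(C):
A = ½·9.8·7.2·sin(109.5°) = ½·70.56·0.942641 = 33.26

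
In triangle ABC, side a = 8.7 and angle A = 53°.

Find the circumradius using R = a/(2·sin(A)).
R = a/(2·sin(A)) = 8.7/(2·sin(53°))
R = 8.7/(2·0.798636) = 8.7/1.597271 = 5.447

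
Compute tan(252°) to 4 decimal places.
tan(252 degrees) = 3.0777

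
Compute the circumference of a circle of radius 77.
Circumference = 2 * pi * r
Circumference = 2 * pi * 77
Circumference = 483.81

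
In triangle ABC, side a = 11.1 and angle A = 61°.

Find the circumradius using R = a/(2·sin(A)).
R = a/(2·sin(A)) = 11.1/(2·sin(61°))
R = 11.1/(2·0.874620) = 11.1/1.749239 = 6.346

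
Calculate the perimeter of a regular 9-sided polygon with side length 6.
Perimeter = number of sides * side length
Perimeter = 9 * 6
Perimeter = 54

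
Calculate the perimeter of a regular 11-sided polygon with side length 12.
Perimeter = number of sides * side length
Perimeter = 11 * 12
Perimeter = 132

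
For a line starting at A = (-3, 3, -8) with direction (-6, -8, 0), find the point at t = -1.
P(-1) = (-3 + (-6)(-1), 3 + (-8)(-1), -8 + 0(-1)) = (3, 11, -8)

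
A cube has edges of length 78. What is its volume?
Volume = s³
Volume = 78³
Volume = 474552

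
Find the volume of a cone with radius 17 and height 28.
Volume = (1/3) * pi * r² * h
Volume = (1/3) * pi * 17² * 28
Volume = (1/3) * pi * 289 * 28
Volume = (1/3) * pi * 8092
Volume = 8473.92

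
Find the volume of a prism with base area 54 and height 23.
Volume = base area * height
Volume = 54 * 23
Volume = 1242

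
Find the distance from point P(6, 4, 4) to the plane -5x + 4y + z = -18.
d = |(-5)(6) + 4(4) + 1(4) - (-18)| / √((-5)² + 4² + 1²) = 8/√42 = 1.234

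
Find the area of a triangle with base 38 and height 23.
Area = (1/2) * base * height
Area = (1/2) * 38 * 23
Area = 437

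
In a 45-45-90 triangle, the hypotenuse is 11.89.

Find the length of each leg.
In a 45-45-90 triangle, hypotenuse = leg·√2  →  leg = hypotenuse/√2
leg = 11.89/√2 = 8.407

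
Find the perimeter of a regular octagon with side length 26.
Perimeter = number of sides * side length
Perimeter = 8 * 26
Perimeter = 208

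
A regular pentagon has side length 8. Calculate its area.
For a regular 5-gon with side length s = 8:
Apothem a = s / (2*tan(pi/5)) = 8 / (2*tan(pi/5)) ≈ 5.5055
Perimeter P = 5 * 8 = 40
Area = (1/2) * P * a = (1/2) * 40 * 5.5055 = 110.11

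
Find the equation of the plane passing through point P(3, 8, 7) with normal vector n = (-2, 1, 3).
d = n·P = (-2)(3) + (1)(8) + (3)(7) = 23
Plane: -2x + y + 3z = 23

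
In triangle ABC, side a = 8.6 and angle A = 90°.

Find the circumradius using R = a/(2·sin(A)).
R = a/(2·sin(A)) = 8.6/(2·sin(90°))
R = 8.6/(2·1.000000) = 8.6/2.000000 = 4.3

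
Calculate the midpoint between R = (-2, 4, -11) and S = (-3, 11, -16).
Midpoint = ((-2-3)/2, (4+11)/2, (-11-16)/2) = (-2.5, 7.5, -13.5)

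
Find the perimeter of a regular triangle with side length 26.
Perimeter = number of sides * side length
Perimeter = 3 * 26
Perimeter = 78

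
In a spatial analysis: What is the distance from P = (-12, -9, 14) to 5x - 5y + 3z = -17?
d = |5(-12) + (-5)(-9) + 3(14) - (-17)| / √(5² + (-5)² + 3²) = 44/√59 = 5.728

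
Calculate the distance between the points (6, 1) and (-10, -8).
Using the distance formula: d = sqrt((x₂-x₁)² + (y₂-y₁)²)
dx = (-10) - 6 = -16
dy = (-8) - 1 = -9
d = sqrt((-16)² + (-9)²) = sqrt(256 + 81) = sqrt(337) = 18.36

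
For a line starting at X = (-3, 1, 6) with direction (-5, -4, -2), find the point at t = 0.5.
P(0.5) = (-3 + (-5)(0.5), 1 + (-4)(0.5), 6 + (-2)(0.5)) = (-5.5, -1, 5)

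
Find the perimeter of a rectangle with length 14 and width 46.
Perimeter = 2 * (length + width)
Perimeter = 2 * (14 + 46)
Perimeter = 2 * 60
Perimeter = 120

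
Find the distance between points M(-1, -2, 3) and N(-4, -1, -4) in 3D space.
d = √[(-3)² + (1)² + (-7)²] = √59 = 7.681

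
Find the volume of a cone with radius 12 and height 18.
Volume = (1/3) * pi * r² * h
Volume = (1/3) * pi * 12² * 18
Volume = (1/3) * pi * 144 * 18
Volume = (1/3) * pi * 2592
Volume = 2714.34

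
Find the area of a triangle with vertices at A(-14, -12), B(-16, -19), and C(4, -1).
Using the coordinate formula: Area = (1/2)|x₁(y₂-y₃) + x₂(y₃-y₁) + x₃(y₁-y₂)|
Area = (1/2)|(-14)((-19)-(-1)) + (-16)((-1)-(-12)) + 4((-12)-(-19))|
Area = (1/2)|(-14)*(-18) + (-16)*11 + 4*7|
Area = (1/2)|252 + (-176) + 28|
Area = (1/2)*104 = 52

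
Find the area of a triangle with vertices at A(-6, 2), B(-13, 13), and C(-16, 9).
Using the coordinate formula: Area = (1/2)|x₁(y₂-y₃) + x₂(y₃-y₁) + x₃(y₁-y₂)|
Area = (1/2)|(-6)(13-9) + (-13)(9-2) + (-16)(2-13)|
Area = (1/2)|(-6)*4 + (-13)*7 + (-16)*(-11)|
Area = (1/2)|(-24) + (-91) + 176|
Area = (1/2)*61 = 30.50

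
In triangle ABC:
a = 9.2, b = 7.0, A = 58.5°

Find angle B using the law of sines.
sin(B)/b = sin(A)/a
sin(B) = b·sin(A)/a = 7.0·sin(58.5°)/9.2 = 0.648748
B = arcsin(0.648748) = 40.45°  (b ≤ a, so B ≤ A and the acute solution is unique)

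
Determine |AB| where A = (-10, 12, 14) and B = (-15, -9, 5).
d = √[(-5)² + (-21)² + (-9)²] = √547 = 23.39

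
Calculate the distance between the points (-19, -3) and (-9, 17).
Using the distance formula: d = sqrt((x₂-x₁)² + (y₂-y₁)²)
dx = (-9) - (-19) = 10
dy = 17 - (-3) = 20
d = sqrt(10² + 20²) = sqrt(100 + 400) = sqrt(500) = 22.36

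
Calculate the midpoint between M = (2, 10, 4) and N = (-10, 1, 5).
Midpoint = ((2-10)/2, (10+1)/2, (4+5)/2) = (-4, 5.5, 4.5)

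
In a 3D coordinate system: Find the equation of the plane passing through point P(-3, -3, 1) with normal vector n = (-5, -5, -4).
d = n·P = (-5)(-3) + (-5)(-3) + (-4)(1) = 26
Plane: -5x - 5y - 4z = 26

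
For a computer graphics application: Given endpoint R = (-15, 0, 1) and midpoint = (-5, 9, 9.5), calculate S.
S = (2×(-5) - (-15), 2×9 - 0, 2×9.5 - 1) = (5, 18, 18)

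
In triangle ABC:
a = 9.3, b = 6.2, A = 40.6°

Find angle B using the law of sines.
sin(B)/b = sin(A)/a
sin(B) = b·sin(A)/a = 6.2·sin(40.6°)/9.3 = 0.433849
B = arcsin(0.433849) = 25.71°  (b ≤ a, so B ≤ A and the acute solution is unique)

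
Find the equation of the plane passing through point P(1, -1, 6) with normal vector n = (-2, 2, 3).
d = n·P = (-2)(1) + (2)(-1) + (3)(6) = 14
Plane: -2x + 2y + 3z = 14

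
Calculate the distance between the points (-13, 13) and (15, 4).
Using the distance formula: d = sqrt((x₂-x₁)² + (y₂-y₁)²)
dx = 15 - (-13) = 28
dy = 4 - 13 = -9
d = sqrt(28² + (-9)²) = sqrt(784 + 81) = sqrt(865) = 29.41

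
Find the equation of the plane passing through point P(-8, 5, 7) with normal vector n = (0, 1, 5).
d = n·P = (0)(-8) + (1)(5) + (5)(7) = 40
Plane: y + 5z = 40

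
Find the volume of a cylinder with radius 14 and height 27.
Volume = pi * r² * h
Volume = pi * 14² * 27
Volume = pi * 196 * 27
Volume = pi * 5292
Volume = 16625.31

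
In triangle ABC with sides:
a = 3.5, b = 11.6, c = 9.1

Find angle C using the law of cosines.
cos(C) = (a² + b² - c²)/(2ab)
cos(C) = (3.5² + 11.6² - 9.1²)/(2·3.5·11.6) = 64/81.2 = 0.788177
C = arccos(0.788177) = 37.98°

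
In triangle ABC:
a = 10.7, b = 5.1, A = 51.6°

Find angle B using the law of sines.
sin(B)/b = sin(A)/a
sin(B) = b·sin(A)/a = 5.1·sin(51.6°)/10.7 = 0.373536
B = arcsin(0.373536) = 21.93°  (b ≤ a, so B ≤ A and the acute solution is unique)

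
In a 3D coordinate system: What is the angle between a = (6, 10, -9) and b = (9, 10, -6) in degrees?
a·b = 208, |a|² = 217, |b|² = 217
cos θ = 208/√47089 ≈ 0.9585
θ ≈ 16.56°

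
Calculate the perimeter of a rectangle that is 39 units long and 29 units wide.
Perimeter = 2 * (length + width)
Perimeter = 2 * (39 + 29)
Perimeter = 2 * 68
Perimeter = 136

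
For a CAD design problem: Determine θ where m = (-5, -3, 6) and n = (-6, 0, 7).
m·n = 72, |m|² = 70, |n|² = 85
cos θ = 72/√5950 ≈ 0.9334
θ ≈ 21.03°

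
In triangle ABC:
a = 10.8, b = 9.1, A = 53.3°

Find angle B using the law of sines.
sin(B)/b = sin(A)/a
sin(B) = b·sin(A)/a = 9.1·sin(53.3°)/10.8 = 0.675570
B = arcsin(0.675570) = 42.5°  (b ≤ a, so B ≤ A and the acute solution is unique)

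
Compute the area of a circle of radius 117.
Area = pi * r²
Area = pi * 117²
Area = pi * 13689
Area = 43005.26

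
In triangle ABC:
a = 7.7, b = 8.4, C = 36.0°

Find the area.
Using A = ½ab·sin(C):
A = ½·7.7·8.4·sin(36.0°) = ½·64.68·0.587785 = 19.01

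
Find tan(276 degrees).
tan(276 degrees) = -9.5144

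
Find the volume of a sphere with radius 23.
Volume = (4/3) * pi * r³
Volume = (4/3) * pi * 23³
Volume = (4/3) * pi * 12167
Volume = 50965.01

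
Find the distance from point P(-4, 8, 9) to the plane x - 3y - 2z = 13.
d = |1(-4) + (-3)(8) + (-2)(9) - (13)| / √(1² + (-3)² + (-2)²) = 59/√14 = 15.77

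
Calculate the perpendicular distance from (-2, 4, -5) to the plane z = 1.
d = |0(-2) + 0(4) + 1(-5) - (1)| / √(0² + 0² + 1²) = 6/√1 = 6.0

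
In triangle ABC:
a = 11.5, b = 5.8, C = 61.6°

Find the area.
Using A = ½ab·sin(C):
A = ½·11.5·5.8·sin(61.6°) = ½·66.7·0.879649 = 29.34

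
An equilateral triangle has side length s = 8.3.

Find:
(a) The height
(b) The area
(a) Height h = s·√3/2 = 8.3·√3/2 = 7.188
(b) Area = (√3/4)·s² = (√3/4)·8.3² = (√3/4)·68.89 = 29.83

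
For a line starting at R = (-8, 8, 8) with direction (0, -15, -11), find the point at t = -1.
P(-1) = (-8 + 0(-1), 8 + (-15)(-1), 8 + (-11)(-1)) = (-8, 23, 19)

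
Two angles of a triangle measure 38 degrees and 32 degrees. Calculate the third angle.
Sum of angles in a triangle = 180 degrees
Third angle = 180 - 38 - 32
Third angle = 110 degrees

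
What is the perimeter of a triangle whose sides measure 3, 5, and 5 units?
Perimeter = sum of all sides
Perimeter = 3 + 5 + 5
Perimeter = 13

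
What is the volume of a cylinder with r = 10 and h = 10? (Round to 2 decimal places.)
Volume = pi * r² * h
Volume = pi * 10² * 10
Volume = pi * 100 * 10
Volume = pi * 1000
Volume = 3141.59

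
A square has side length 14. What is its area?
Area = s²
Area = 14²
Area = 196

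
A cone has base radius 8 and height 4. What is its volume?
Volume = (1/3) * pi * r² * h
Volume = (1/3) * pi * 8² * 4
Volume = (1/3) * pi * 64 * 4
Volume = (1/3) * pi * 256
Volume = 268.08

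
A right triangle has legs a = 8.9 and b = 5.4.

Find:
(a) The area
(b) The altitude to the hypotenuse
(a) Area = ½ab = ½·8.9·5.4 = 24.03
(b) Hypotenuse c = √(8.9² + 5.4²) = √108.37 = 10.4101
    Area = ½·c·h_c  →  h_c = 2·Area/c = 2·24.03/10.4101 = 4.617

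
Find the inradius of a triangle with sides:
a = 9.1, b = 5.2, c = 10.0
s = (a+b+c)/2 = (9.1+5.2+10.0)/2 = 12.15
Area = √(s(s-a)(s-b)(s-c)) = √(12.15·3.05·6.95·2.15) = 23.5315
r = Area/s = 23.5315/12.15 = 1.937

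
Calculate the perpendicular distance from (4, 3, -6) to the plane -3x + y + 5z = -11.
d = |(-3)(4) + 1(3) + 5(-6) - (-11)| / √((-3)² + 1² + 5²) = 28/√35 = 4.733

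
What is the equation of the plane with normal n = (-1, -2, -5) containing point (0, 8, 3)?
d = n·P = (-1)(0) + (-2)(8) + (-5)(3) = -31
Plane: -x - 2y - 5z = -31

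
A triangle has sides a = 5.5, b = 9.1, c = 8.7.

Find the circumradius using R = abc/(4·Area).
s = (a+b+c)/2 = 11.65
Area = √(s(s-a)(s-b)(s-c)) = √(11.65·6.15·2.55·2.95) = 23.2157
R = abc/(4·Area) = (5.5·9.1·8.7)/(4·23.2157) = 435.435/92.8628 = 4.689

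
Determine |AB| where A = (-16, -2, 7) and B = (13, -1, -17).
d = √[(29)² + (1)² + (-24)²] = √1418 = 37.66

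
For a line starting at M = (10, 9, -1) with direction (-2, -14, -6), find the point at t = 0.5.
P(0.5) = (10 + (-2)(0.5), 9 + (-14)(0.5), -1 + (-6)(0.5)) = (9, 2, -4)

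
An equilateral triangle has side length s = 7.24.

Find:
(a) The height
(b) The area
(a) Height h = s·√3/2 = 7.24·√3/2 = 6.27
(b) Area = (√3/4)·s² = (√3/4)·7.24² = (√3/4)·52.4176 = 22.7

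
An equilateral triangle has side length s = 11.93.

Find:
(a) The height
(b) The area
(a) Height h = s·√3/2 = 11.93·√3/2 = 10.33
(b) Area = (√3/4)·s² = (√3/4)·11.93² = (√3/4)·142.325 = 61.63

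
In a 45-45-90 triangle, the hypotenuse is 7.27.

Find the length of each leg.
In a 45-45-90 triangle, hypotenuse = leg·√2  →  leg = hypotenuse/√2
leg = 7.27/√2 = 5.141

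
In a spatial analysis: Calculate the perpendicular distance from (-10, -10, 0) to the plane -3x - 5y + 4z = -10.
d = |(-3)(-10) + (-5)(-10) + 4(0) - (-10)| / √((-3)² + (-5)² + 4²) = 90/√50 = 12.73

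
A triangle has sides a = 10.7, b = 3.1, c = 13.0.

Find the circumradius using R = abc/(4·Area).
s = (a+b+c)/2 = 13.4
Area = √(s(s-a)(s-b)(s-c)) = √(13.4·2.7·10.3·0.4) = 12.2091
R = abc/(4·Area) = (10.7·3.1·13.0)/(4·12.2091) = 431.21/48.8364 = 8.83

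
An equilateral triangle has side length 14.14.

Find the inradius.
For an equilateral triangle, r = s/(2√3) where s is the side.
r = 14.14/(2√3) = 14.14/3.464102 = 4.082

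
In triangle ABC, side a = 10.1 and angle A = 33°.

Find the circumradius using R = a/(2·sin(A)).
R = a/(2·sin(A)) = 10.1/(2·sin(33°))
R = 10.1/(2·0.544639) = 10.1/1.089278 = 9.272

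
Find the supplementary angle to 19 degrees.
Supplementary angles sum to 180 degrees.
Other angle = 180 - 19
Other angle = 161 degrees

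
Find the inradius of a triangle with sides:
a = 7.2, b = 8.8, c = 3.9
s = (a+b+c)/2 = (7.2+8.8+3.9)/2 = 9.95
Area = √(s(s-a)(s-b)(s-c)) = √(9.95·2.75·1.15·6.05) = 13.7976
r = Area/s = 13.7976/9.95 = 1.387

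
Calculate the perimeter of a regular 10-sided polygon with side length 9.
Perimeter = number of sides * side length
Perimeter = 10 * 9
Perimeter = 90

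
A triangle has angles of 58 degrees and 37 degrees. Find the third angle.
Sum of angles in a triangle = 180 degrees
Third angle = 180 - 58 - 37
Third angle = 85 degrees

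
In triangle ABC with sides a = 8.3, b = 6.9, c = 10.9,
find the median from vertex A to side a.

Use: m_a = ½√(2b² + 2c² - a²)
m_a = ½√(2·6.9² + 2·10.9² - 8.3²)
m_a = ½√(95.22 + 237.62 - 68.89) = ½√263.95 = 8.123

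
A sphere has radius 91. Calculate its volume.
Volume = (4/3) * pi * r³
Volume = (4/3) * pi * 91³
Volume = (4/3) * pi * 753571
Volume = 3156550.82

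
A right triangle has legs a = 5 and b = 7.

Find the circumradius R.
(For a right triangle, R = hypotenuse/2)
Hypotenuse c = √(5² + 7²) = √74 = 8.60233
R = c/2 = 4.301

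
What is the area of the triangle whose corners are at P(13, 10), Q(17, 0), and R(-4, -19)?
Using the coordinate formula: Area = (1/2)|x₁(y₂-y₃) + x₂(y₃-y₁) + x₃(y₁-y₂)|
Area = (1/2)|13(0-(-19)) + 17((-19)-10) + (-4)(10-0)|
Area = (1/2)|13*19 + 17*(-29) + (-4)*10|
Area = (1/2)|247 + (-493) + (-40)|
Area = (1/2)*286 = 143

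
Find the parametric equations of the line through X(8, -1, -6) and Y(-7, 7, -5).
Direction vector d = Y - X = (-15, 8, 1)
x = 8 - 15t, y = -1 + 8t, z = -6 + t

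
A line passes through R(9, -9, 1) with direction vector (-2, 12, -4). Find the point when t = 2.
P(2) = (9 + (-2)(2), -9 + 12(2), 1 + (-4)(2)) = (5, 15, -7)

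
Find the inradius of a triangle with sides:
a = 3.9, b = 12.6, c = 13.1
s = (a+b+c)/2 = (3.9+12.6+13.1)/2 = 14.8
Area = √(s(s-a)(s-b)(s-c)) = √(14.8·10.9·2.2·1.7) = 24.5629
r = Area/s = 24.5629/14.8 = 1.66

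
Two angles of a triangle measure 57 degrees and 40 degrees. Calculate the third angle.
Sum of angles in a triangle = 180 degrees
Third angle = 180 - 57 - 40
Third angle = 83 degrees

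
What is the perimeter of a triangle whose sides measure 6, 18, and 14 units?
Perimeter = sum of all sides
Perimeter = 6 + 18 + 14
Perimeter = 38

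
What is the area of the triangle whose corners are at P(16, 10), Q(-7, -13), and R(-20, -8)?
Using the coordinate formula: Area = (1/2)|x₁(y₂-y₃) + x₂(y₃-y₁) + x₃(y₁-y₂)|
Area = (1/2)|16((-13)-(-8)) + (-7)((-8)-10) + (-20)(10-(-13))|
Area = (1/2)|16*(-5) + (-7)*(-18) + (-20)*23|
Area = (1/2)|(-80) + 126 + (-460)|
Area = (1/2)*414 = 207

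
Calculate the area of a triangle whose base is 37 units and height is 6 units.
Area = (1/2) * base * height
Area = (1/2) * 37 * 6
Area = 111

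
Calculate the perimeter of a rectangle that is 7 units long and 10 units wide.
Perimeter = 2 * (length + width)
Perimeter = 2 * (7 + 10)
Perimeter = 2 * 17
Perimeter = 34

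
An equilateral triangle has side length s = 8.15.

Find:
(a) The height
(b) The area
(a) Height h = s·√3/2 = 8.15·√3/2 = 7.058
(b) Area = (√3/4)·s² = (√3/4)·8.15² = (√3/4)·66.4225 = 28.76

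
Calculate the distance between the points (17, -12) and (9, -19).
Using the distance formula: d = sqrt((x₂-x₁)² + (y₂-y₁)²)
dx = 9 - 17 = -8
dy = (-19) - (-12) = -7
d = sqrt((-8)² + (-7)²) = sqrt(64 + 49) = sqrt(113) = 10.63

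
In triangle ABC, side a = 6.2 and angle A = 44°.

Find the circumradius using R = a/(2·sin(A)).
R = a/(2·sin(A)) = 6.2/(2·sin(44°))
R = 6.2/(2·0.694658) = 6.2/1.389317 = 4.463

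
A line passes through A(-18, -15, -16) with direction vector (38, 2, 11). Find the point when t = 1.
P(1) = (-18 + 38(1), -15 + 2(1), -16 + 11(1)) = (20, -13, -5)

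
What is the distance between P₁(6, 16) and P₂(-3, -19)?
Using the distance formula: d = sqrt((x₂-x₁)² + (y₂-y₁)²)
dx = (-3) - 6 = -9
dy = (-19) - 16 = -35
d = sqrt((-9)² + (-35)²) = sqrt(81 + 1225) = sqrt(1306) = 36.14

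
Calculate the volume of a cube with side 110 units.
Volume = s³
Volume = 110³
Volume = 1331000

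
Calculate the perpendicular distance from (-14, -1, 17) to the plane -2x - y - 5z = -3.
d = |(-2)(-14) + (-1)(-1) + (-5)(17) - (-3)| / √((-2)² + (-1)² + (-5)²) = 53/√30 = 9.676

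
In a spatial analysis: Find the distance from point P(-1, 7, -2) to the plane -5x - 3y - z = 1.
d = |(-5)(-1) + (-3)(7) + (-1)(-2) - (1)| / √((-5)² + (-3)² + (-1)²) = 15/√35 = 2.535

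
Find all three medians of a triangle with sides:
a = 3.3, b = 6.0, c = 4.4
Using m_x = ½√(2y² + 2z² - x²):
m_a = ½√(2·6.0² + 2·4.4² - 3.3²) = ½√99.83 = 4.996
m_b = ½√(2·3.3² + 2·4.4² - 6.0²) = ½√24.5 = 2.475
m_c = ½√(2·3.3² + 2·6.0² - 4.4²) = ½√74.42 = 4.313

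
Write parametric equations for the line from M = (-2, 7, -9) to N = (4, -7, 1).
Direction vector d = N - M = (6, -14, 10)
x = -2 + 6t, y = 7 - 14t, z = -9 + 10t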